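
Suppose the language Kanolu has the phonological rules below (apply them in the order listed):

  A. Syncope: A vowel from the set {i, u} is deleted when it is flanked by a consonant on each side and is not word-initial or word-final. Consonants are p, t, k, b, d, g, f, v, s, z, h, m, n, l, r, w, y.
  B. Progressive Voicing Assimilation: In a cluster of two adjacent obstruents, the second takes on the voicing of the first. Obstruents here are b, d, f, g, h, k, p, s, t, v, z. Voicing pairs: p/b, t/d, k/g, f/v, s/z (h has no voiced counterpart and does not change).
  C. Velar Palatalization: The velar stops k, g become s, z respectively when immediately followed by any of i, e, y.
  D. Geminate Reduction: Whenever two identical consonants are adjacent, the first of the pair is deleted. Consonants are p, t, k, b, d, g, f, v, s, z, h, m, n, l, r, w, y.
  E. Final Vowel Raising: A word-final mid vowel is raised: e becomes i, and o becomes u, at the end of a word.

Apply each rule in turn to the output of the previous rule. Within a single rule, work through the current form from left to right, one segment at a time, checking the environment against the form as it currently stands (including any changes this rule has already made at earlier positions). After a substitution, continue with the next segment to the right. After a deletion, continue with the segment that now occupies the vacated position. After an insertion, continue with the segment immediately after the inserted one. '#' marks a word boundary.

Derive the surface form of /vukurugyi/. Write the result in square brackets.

[vgrzyi]

A Syncope: [vukurugyi] → [vkrgyi]
B Progressive Voicing Assimilation: [vkrgyi] → [vgrgyi]
C Velar Palatalization: [vgrgyi] → [vgrzyi]
D Geminate Reduction: no change — [vgrzyi]
E Final Vowel Raising: no change — [vgrzyi]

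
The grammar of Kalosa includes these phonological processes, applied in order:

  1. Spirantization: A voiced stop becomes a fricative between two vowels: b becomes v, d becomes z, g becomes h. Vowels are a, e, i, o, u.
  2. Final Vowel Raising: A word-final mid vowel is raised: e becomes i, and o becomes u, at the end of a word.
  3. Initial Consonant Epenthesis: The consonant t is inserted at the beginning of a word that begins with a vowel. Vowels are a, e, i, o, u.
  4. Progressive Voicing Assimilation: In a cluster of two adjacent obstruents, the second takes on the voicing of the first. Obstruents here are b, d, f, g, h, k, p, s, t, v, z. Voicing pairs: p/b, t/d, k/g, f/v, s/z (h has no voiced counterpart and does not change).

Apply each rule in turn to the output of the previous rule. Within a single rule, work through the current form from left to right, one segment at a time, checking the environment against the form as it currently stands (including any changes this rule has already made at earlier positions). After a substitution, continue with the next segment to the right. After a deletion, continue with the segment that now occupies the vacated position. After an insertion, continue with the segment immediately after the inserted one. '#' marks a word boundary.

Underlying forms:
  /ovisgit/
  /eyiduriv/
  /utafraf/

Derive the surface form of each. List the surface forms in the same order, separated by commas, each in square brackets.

[toviskit], [teyizuriv], [tutafraf]

/ovisgit/:
  1 Spirantization: no change — [ovisgit]
  2 Final Vowel Raising: no change — [ovisgit]
  3 Initial Consonant Epenthesis: [ovisgit] → [tovisgit]
  4 Progressive Voicing Assimilation: [tovisgit] → [toviskit]
/eyiduriv/:
  1 Spirantization: [eyiduriv] → [eyizuriv]
  2 Final Vowel Raising: no change — [eyizuriv]
  3 Initial Consonant Epenthesis: [eyizuriv] → [teyizuriv]
  4 Progressive Voicing Assimilation: no change — [teyizuriv]
/utafraf/:
  1 Spirantization: no change — [utafraf]
  2 Final Vowel Raising: no change — [utafraf]
  3 Initial Consonant Epenthesis: [utafraf] → [tutafraf]
  4 Progressive Voicing Assimilation: no change — [tutafraf]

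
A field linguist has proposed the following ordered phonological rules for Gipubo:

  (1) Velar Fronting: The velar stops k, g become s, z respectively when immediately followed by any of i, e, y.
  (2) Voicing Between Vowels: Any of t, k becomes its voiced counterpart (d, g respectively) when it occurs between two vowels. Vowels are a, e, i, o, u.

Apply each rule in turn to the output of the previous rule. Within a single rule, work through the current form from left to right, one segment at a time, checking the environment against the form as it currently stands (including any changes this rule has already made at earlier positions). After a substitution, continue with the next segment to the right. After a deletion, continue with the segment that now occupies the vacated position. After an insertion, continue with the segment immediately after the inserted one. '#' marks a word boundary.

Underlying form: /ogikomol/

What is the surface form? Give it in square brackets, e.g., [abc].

(1) Velar Fronting: [ogikomol] → [ozikomol]
(2) Voicing Between Vowels: [ozikomol] → [ozigomol]

[ozigomol]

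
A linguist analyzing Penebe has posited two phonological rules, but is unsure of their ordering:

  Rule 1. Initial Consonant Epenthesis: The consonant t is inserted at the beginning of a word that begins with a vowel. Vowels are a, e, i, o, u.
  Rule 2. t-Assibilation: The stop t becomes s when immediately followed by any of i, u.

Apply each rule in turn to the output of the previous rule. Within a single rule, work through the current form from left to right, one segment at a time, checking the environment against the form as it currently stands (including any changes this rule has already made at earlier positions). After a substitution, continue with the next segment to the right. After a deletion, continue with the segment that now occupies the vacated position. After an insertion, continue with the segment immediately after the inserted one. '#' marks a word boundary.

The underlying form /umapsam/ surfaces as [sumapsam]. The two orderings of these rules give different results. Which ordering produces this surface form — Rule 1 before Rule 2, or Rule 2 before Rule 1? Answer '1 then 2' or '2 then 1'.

Order 1 then 2:
  1 Initial Consonant Epenthesis: [umapsam] → [tumapsam]
  2 t-Assibilation: [tumapsam] → [sumapsam]
  result: [sumapsam]
Order 2 then 1:
  2 t-Assibilation: no change — [umapsam]
  1 Initial Consonant Epenthesis: [umapsam] → [tumapsam]
  result: [tumapsam]

1 then 2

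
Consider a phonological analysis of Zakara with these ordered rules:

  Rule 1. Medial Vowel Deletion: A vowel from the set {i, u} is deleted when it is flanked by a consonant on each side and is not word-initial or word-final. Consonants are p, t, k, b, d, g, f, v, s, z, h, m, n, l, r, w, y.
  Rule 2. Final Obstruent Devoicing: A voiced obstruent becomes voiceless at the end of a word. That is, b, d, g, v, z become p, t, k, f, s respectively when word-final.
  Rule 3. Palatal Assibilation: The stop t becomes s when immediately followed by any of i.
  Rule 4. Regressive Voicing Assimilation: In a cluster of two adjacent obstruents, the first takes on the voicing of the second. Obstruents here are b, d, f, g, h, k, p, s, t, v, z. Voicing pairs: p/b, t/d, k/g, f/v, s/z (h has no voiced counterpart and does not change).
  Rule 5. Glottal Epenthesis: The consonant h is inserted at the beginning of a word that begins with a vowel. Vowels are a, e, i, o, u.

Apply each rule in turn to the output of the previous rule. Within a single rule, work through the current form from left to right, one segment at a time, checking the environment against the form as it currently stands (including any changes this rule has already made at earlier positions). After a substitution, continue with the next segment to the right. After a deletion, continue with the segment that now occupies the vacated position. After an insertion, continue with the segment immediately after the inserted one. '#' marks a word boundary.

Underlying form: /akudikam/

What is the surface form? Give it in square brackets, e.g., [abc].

[hagtkam]

Rule 1 Medial Vowel Deletion: [akudikam] → [akdkam]
Rule 2 Final Obstruent Devoicing: no change — [akdkam]
Rule 3 Palatal Assibilation: no change — [akdkam]
Rule 4 Regressive Voicing Assimilation: [akdkam] → [agtkam]
Rule 5 Glottal Epenthesis: [agtkam] → [hagtkam]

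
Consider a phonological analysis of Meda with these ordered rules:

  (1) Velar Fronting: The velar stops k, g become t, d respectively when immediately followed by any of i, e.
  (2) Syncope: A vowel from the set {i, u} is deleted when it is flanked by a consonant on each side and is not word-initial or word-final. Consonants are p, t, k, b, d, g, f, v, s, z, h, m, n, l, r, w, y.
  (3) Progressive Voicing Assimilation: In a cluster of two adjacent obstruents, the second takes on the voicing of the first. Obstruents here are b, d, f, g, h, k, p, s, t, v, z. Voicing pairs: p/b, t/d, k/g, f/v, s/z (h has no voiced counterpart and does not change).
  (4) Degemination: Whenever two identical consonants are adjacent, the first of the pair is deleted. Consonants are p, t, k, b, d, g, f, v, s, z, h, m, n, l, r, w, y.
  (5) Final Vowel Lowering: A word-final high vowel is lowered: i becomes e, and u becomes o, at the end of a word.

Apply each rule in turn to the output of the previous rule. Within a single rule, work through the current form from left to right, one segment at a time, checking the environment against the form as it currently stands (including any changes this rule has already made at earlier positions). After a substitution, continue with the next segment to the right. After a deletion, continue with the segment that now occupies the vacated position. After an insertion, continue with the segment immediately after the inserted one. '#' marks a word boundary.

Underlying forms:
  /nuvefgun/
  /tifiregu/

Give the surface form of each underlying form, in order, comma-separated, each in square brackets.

[nvefkn], [tfrego]

/nuvefgun/:
  (1) Velar Fronting: no change — [nuvefgun]
  (2) Syncope: [nuvefgun] → [nvefgn]
  (3) Progressive Voicing Assimilation: [nvefgn] → [nvefkn]
  (4) Degemination: no change — [nvefkn]
  (5) Final Vowel Lowering: no change — [nvefkn]
/tifiregu/:
  (1) Velar Fronting: no change — [tifiregu]
  (2) Syncope: [tifiregu] → [tfregu]
  (3) Progressive Voicing Assimilation: no change — [tfregu]
  (4) Degemination: no change — [tfregu]
  (5) Final Vowel Lowering: [tfregu] → [tfrego]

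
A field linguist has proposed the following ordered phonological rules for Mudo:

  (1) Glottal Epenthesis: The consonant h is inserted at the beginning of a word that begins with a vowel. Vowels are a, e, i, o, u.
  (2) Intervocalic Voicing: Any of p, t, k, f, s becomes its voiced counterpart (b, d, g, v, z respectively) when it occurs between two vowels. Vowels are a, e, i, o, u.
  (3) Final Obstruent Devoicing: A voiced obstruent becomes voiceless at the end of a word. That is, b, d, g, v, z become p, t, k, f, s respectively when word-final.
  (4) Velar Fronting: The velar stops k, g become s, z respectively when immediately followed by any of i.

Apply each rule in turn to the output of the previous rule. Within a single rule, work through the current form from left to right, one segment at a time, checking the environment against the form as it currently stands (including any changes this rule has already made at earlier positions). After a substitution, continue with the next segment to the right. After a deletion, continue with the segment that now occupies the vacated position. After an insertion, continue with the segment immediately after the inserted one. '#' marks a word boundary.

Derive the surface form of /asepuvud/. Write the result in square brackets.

[hazebuvut]

(1) Glottal Epenthesis: [asepuvud] → [hasepuvud]
(2) Intervocalic Voicing: [hasepuvud] → [hazebuvud]
(3) Final Obstruent Devoicing: [hazebuvud] → [hazebuvut]
(4) Velar Fronting: no change — [hazebuvut]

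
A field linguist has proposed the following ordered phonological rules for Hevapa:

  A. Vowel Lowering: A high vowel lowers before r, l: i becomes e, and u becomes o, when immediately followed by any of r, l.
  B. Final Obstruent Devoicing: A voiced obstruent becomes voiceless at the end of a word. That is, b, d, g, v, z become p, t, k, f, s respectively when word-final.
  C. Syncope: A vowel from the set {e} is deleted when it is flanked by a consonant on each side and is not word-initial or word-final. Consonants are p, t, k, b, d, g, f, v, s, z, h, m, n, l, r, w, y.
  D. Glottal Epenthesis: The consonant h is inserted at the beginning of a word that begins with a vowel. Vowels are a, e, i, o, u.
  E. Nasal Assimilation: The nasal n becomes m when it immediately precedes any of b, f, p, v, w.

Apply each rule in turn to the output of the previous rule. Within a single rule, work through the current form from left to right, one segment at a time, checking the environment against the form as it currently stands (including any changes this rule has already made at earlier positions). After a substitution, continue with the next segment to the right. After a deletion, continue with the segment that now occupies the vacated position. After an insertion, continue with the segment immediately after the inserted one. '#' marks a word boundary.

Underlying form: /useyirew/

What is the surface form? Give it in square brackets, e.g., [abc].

A Vowel Lowering: [useyirew] → [useyerew]
B Final Obstruent Devoicing: no change — [useyerew]
C Syncope: [useyerew] → [usyrw]
D Glottal Epenthesis: [usyrw] → [husyrw]
E Nasal Assimilation: no change — [husyrw]

[husyrw]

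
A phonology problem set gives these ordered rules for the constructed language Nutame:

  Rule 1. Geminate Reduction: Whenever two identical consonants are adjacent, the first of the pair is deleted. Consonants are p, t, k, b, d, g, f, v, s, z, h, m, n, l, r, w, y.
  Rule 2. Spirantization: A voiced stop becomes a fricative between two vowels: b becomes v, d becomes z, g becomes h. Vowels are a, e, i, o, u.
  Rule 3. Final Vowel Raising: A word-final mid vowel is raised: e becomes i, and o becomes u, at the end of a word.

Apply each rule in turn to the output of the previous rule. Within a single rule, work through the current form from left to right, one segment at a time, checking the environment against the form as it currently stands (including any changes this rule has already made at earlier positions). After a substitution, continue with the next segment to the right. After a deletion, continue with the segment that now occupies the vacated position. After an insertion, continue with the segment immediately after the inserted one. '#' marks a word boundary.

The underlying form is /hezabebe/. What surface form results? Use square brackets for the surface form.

[hezavevi]

Rule 1 Geminate Reduction: no change — [hezabebe]
Rule 2 Spirantization: [hezabebe] → [hezaveve]
Rule 3 Final Vowel Raising: [hezaveve] → [hezavevi]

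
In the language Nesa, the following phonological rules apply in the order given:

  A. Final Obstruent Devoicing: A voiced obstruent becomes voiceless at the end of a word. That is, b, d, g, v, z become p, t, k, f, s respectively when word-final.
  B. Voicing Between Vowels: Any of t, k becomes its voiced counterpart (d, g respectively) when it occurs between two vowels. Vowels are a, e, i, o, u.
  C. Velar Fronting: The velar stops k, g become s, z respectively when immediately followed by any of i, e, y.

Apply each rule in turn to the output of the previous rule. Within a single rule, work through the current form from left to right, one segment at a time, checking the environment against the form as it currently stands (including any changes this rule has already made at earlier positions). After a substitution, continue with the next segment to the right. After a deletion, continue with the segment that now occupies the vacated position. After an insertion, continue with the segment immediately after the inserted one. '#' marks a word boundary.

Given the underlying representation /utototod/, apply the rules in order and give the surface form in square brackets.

A Final Obstruent Devoicing: [utototod] → [utototot]
B Voicing Between Vowels: [utototot] → [udododot]
C Velar Fronting: no change — [udododot]

[udododot]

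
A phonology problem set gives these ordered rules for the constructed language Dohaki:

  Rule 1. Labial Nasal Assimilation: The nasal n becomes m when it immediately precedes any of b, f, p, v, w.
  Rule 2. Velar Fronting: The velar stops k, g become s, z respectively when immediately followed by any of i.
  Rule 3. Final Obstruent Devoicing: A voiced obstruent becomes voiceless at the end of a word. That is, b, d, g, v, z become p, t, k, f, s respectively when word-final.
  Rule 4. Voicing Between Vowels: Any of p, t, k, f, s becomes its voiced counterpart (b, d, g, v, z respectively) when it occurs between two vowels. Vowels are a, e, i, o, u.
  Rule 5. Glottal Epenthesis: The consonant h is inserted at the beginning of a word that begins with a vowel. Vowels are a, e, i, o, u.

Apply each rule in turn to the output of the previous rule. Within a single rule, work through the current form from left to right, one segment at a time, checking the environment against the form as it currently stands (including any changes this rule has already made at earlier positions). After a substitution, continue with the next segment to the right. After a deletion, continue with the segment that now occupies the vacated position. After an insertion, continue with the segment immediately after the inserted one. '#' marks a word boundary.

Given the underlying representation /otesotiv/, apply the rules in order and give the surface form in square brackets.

Rule 1 Labial Nasal Assimilation: no change — [otesotiv]
Rule 2 Velar Fronting: no change — [otesotiv]
Rule 3 Final Obstruent Devoicing: [otesotiv] → [otesotif]
Rule 4 Voicing Between Vowels: [otesotif] → [odezodif]
Rule 5 Glottal Epenthesis: [odezodif] → [hodezodif]

[hodezodif]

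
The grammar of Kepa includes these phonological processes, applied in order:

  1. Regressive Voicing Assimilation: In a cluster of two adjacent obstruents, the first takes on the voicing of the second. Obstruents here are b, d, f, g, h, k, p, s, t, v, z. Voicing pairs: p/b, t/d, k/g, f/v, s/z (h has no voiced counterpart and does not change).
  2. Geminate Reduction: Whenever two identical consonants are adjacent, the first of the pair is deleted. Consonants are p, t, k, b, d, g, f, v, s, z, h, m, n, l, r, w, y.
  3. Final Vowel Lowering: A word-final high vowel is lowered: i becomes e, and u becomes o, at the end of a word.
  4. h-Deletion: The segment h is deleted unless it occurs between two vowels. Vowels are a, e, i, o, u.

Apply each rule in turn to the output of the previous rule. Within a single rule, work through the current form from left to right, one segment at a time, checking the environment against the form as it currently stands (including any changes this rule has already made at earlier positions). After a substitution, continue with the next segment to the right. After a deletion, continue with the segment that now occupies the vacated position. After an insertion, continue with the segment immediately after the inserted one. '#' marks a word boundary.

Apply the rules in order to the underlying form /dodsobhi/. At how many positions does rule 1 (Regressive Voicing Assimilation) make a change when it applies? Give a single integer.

1 Regressive Voicing Assimilation: [dodsobhi] → [dotsophi]
2 Geminate Reduction: no change — [dotsophi]
3 Final Vowel Lowering: [dotsophi] → [dotsophe]
4 h-Deletion: [dotsophe] → [dotsope]
Rule 1 changed 2 position(s).

2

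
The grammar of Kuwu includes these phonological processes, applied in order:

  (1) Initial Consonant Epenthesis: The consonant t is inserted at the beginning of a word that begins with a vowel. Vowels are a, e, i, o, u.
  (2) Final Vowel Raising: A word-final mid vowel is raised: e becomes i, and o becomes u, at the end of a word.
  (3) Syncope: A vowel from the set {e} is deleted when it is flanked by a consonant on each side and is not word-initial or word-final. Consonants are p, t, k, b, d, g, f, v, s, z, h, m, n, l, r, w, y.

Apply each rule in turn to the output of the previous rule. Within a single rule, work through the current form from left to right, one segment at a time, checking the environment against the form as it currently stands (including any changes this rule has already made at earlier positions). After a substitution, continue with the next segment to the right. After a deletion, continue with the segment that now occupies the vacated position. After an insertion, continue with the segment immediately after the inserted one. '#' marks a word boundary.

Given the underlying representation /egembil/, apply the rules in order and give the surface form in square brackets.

(1) Initial Consonant Epenthesis: [egembil] → [tegembil]
(2) Final Vowel Raising: no change — [tegembil]
(3) Syncope: [tegembil] → [tgmbil]

[tgmbil]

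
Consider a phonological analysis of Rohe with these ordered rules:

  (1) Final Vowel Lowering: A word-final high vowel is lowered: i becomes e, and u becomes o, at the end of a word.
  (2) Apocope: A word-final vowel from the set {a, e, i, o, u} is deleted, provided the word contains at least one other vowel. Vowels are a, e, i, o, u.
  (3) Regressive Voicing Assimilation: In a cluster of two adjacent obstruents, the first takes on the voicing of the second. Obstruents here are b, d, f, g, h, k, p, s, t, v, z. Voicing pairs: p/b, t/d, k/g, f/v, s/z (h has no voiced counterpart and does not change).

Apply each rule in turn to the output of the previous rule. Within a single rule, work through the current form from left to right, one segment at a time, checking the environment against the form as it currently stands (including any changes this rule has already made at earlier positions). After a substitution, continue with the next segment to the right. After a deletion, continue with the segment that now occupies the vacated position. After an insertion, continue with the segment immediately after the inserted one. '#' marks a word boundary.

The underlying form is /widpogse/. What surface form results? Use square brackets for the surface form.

[witpoks]

(1) Final Vowel Lowering: no change — [widpogse]
(2) Apocope: [widpogse] → [widpogs]
(3) Regressive Voicing Assimilation: [widpogs] → [witpoks]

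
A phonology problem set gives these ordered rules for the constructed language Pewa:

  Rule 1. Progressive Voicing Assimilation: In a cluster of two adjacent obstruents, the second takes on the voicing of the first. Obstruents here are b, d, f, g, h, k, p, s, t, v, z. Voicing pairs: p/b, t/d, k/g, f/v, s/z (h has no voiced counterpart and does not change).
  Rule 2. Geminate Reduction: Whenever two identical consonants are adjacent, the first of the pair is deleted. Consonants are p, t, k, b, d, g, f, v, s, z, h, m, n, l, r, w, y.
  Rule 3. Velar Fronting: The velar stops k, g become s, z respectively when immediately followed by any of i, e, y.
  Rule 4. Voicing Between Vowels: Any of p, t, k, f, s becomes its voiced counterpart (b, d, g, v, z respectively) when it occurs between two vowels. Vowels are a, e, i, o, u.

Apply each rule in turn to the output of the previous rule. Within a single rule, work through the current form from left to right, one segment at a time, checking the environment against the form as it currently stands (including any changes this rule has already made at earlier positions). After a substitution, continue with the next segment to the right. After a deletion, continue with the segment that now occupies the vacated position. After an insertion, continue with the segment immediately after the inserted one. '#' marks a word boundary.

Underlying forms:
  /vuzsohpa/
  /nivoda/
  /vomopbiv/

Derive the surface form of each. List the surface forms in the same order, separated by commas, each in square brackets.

/vuzsohpa/:
  Rule 1 Progressive Voicing Assimilation: [vuzsohpa] → [vuzzohpa]
  Rule 2 Geminate Reduction: [vuzzohpa] → [vuzohpa]
  Rule 3 Velar Fronting: no change — [vuzohpa]
  Rule 4 Voicing Between Vowels: no change — [vuzohpa]
/nivoda/:
  Rule 1 Progressive Voicing Assimilation: no change — [nivoda]
  Rule 2 Geminate Reduction: no change — [nivoda]
  Rule 3 Velar Fronting: no change — [nivoda]
  Rule 4 Voicing Between Vowels: no change — [nivoda]
/vomopbiv/:
  Rule 1 Progressive Voicing Assimilation: [vomopbiv] → [vomoppiv]
  Rule 2 Geminate Reduction: [vomoppiv] → [vomopiv]
  Rule 3 Velar Fronting: no change — [vomopiv]
  Rule 4 Voicing Between Vowels: [vomopiv] → [vomobiv]

[vuzohpa], [nivoda], [vomobiv]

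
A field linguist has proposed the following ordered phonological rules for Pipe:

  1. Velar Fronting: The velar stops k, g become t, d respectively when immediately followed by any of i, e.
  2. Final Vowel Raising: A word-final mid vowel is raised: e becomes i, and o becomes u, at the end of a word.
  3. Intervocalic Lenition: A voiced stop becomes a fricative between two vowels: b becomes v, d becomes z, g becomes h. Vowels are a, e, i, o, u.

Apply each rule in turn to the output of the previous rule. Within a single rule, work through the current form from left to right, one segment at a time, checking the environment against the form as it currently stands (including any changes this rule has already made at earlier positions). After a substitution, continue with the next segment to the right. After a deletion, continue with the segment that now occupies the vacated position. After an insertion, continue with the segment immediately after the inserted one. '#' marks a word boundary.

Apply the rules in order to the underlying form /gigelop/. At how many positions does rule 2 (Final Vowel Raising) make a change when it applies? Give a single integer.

1 Velar Fronting: [gigelop] → [didelop]
2 Final Vowel Raising: no change — [didelop]
3 Intervocalic Lenition: [didelop] → [dizelop]
Rule 2 changed 0 position(s).

0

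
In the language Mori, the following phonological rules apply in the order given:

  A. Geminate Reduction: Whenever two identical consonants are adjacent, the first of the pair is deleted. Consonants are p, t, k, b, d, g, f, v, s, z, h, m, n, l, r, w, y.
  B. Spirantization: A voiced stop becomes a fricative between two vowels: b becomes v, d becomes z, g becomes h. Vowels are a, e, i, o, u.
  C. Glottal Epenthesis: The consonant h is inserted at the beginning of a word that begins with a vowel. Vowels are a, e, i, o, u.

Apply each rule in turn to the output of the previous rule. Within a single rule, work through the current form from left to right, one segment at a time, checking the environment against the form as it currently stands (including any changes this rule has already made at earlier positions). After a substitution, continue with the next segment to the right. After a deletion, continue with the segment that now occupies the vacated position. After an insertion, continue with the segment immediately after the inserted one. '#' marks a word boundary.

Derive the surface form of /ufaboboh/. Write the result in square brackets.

[hufavovoh]

A Geminate Reduction: no change — [ufaboboh]
B Spirantization: [ufaboboh] → [ufavovoh]
C Glottal Epenthesis: [ufavovoh] → [hufavovoh]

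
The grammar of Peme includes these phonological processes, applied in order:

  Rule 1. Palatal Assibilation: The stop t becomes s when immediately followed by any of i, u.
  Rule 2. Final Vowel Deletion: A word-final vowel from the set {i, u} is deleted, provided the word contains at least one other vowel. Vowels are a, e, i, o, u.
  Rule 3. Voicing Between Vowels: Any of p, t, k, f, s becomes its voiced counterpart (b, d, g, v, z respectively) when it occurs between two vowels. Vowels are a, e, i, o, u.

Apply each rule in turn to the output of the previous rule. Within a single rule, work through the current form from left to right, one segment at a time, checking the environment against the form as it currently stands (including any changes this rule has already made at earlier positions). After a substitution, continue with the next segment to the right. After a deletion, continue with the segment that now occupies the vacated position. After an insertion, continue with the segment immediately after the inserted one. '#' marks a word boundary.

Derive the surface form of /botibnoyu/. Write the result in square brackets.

[bozibnoy]

Rule 1 Palatal Assibilation: [botibnoyu] → [bosibnoyu]
Rule 2 Final Vowel Deletion: [bosibnoyu] → [bosibnoy]
Rule 3 Voicing Between Vowels: [bosibnoy] → [bozibnoy]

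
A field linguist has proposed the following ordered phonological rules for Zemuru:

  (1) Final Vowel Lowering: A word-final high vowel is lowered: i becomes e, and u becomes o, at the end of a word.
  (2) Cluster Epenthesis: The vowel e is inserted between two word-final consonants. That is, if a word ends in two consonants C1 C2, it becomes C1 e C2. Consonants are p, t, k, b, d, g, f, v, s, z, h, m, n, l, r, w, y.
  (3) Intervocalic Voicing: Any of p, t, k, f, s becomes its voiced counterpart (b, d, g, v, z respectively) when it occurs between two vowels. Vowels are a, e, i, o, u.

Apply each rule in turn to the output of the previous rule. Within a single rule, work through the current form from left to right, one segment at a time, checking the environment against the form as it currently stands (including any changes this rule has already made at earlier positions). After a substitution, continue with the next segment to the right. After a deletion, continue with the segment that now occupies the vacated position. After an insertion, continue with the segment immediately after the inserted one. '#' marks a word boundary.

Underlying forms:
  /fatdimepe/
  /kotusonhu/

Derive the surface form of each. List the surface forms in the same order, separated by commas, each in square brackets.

/fatdimepe/:
  (1) Final Vowel Lowering: no change — [fatdimepe]
  (2) Cluster Epenthesis: no change — [fatdimepe]
  (3) Intervocalic Voicing: [fatdimepe] → [fatdimebe]
/kotusonhu/:
  (1) Final Vowel Lowering: [kotusonhu] → [kotusonho]
  (2) Cluster Epenthesis: no change — [kotusonho]
  (3) Intervocalic Voicing: [kotusonho] → [koduzonho]

[fatdimebe], [koduzonho]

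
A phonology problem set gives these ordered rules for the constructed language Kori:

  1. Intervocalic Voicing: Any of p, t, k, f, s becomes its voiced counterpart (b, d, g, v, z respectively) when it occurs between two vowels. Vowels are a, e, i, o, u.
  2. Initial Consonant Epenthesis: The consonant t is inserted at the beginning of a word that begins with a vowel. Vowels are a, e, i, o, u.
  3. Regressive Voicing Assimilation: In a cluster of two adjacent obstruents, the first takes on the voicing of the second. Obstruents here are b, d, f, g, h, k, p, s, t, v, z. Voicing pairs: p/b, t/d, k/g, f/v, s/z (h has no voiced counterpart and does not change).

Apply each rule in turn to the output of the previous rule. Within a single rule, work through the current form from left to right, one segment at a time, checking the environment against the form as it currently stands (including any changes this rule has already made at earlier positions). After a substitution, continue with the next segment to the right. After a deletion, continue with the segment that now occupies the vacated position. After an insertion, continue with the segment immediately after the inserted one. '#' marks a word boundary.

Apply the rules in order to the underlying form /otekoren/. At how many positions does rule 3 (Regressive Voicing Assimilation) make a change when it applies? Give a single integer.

1 Intervocalic Voicing: [otekoren] → [odegoren]
2 Initial Consonant Epenthesis: [odegoren] → [todegoren]
3 Regressive Voicing Assimilation: no change — [todegoren]
Rule 3 changed 0 position(s).

0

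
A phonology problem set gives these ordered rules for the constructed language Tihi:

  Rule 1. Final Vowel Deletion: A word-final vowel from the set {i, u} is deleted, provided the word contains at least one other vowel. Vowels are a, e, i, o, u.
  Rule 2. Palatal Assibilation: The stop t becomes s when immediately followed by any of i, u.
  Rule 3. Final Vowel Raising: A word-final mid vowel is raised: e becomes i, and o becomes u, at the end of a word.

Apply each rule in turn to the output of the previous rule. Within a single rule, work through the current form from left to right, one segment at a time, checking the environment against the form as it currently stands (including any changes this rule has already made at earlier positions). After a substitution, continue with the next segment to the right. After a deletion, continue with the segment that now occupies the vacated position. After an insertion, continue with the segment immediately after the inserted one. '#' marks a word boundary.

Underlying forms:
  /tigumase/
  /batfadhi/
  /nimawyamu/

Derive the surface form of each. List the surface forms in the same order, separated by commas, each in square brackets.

/tigumase/:
  Rule 1 Final Vowel Deletion: no change — [tigumase]
  Rule 2 Palatal Assibilation: [tigumase] → [sigumase]
  Rule 3 Final Vowel Raising: [sigumase] → [sigumasi]
/batfadhi/:
  Rule 1 Final Vowel Deletion: [batfadhi] → [batfadh]
  Rule 2 Palatal Assibilation: no change — [batfadh]
  Rule 3 Final Vowel Raising: no change — [batfadh]
/nimawyamu/:
  Rule 1 Final Vowel Deletion: [nimawyamu] → [nimawyam]
  Rule 2 Palatal Assibilation: no change — [nimawyam]
  Rule 3 Final Vowel Raising: no change — [nimawyam]

[sigumasi], [batfadh], [nimawyam]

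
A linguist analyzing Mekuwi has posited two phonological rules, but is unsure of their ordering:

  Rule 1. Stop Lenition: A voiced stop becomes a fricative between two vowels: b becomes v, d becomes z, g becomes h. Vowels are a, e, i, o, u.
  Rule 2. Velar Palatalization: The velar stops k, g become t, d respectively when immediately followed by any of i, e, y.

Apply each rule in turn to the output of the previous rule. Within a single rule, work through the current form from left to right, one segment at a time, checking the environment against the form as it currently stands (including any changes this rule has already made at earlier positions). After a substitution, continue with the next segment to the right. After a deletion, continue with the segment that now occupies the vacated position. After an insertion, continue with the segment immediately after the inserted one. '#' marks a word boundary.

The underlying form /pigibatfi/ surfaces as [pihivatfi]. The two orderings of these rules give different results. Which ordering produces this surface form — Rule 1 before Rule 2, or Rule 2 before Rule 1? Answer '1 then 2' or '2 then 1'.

1 then 2

Order 1 then 2:
  1 Stop Lenition: [pigibatfi] → [pihivatfi]
  2 Velar Palatalization: no change — [pihivatfi]
  result: [pihivatfi]
Order 2 then 1:
  2 Velar Palatalization: [pigibatfi] → [pidibatfi]
  1 Stop Lenition: [pidibatfi] → [pizivatfi]
  result: [pizivatfi]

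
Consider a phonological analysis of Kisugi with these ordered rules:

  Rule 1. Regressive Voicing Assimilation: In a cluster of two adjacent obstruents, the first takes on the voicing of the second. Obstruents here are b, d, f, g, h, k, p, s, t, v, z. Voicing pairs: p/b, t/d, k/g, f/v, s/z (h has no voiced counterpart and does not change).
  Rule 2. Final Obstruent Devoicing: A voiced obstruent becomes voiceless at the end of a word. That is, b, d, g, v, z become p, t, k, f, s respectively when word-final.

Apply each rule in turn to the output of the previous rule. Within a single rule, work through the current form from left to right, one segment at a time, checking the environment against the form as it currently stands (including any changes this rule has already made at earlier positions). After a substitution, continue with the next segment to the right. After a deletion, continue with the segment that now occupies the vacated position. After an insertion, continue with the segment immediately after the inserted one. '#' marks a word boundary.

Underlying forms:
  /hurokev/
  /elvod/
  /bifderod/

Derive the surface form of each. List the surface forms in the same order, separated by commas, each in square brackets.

/hurokev/:
  Rule 1 Regressive Voicing Assimilation: no change — [hurokev]
  Rule 2 Final Obstruent Devoicing: [hurokev] → [hurokef]
/elvod/:
  Rule 1 Regressive Voicing Assimilation: no change — [elvod]
  Rule 2 Final Obstruent Devoicing: [elvod] → [elvot]
/bifderod/:
  Rule 1 Regressive Voicing Assimilation: [bifderod] → [bivderod]
  Rule 2 Final Obstruent Devoicing: [bivderod] → [bivderot]

[hurokef], [elvot], [bivderot]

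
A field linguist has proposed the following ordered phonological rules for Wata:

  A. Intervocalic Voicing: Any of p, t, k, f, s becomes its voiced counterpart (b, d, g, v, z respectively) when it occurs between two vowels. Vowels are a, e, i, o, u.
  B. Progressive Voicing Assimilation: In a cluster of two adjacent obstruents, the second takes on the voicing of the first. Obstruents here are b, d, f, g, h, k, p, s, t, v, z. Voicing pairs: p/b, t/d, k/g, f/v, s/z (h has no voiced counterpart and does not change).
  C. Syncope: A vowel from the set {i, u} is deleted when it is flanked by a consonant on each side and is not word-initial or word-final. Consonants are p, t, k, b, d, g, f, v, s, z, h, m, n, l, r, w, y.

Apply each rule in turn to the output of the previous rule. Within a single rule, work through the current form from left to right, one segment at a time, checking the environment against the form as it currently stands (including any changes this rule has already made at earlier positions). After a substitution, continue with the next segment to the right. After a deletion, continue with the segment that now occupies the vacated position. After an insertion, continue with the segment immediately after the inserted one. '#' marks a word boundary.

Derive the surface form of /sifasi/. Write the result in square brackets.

A Intervocalic Voicing: [sifasi] → [sivazi]
B Progressive Voicing Assimilation: no change — [sivazi]
C Syncope: [sivazi] → [svazi]

[svazi]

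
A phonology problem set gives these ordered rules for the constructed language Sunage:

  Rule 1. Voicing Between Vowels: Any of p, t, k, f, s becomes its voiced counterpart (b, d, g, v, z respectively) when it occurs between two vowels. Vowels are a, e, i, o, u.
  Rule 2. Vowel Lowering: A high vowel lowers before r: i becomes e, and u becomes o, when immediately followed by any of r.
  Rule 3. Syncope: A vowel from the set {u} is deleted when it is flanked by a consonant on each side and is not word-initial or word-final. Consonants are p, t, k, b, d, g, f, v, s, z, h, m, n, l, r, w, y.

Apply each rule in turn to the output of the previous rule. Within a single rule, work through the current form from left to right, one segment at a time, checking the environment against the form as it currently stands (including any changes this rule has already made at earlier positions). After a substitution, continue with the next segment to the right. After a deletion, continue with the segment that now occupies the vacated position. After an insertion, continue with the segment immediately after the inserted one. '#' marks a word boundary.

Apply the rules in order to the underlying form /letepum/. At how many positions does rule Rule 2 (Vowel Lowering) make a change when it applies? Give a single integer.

0

Rule 1 Voicing Between Vowels: [letepum] → [ledebum]
Rule 2 Vowel Lowering: no change — [ledebum]
Rule 3 Syncope: [ledebum] → [ledebm]
Rule Rule 2 changed 0 position(s).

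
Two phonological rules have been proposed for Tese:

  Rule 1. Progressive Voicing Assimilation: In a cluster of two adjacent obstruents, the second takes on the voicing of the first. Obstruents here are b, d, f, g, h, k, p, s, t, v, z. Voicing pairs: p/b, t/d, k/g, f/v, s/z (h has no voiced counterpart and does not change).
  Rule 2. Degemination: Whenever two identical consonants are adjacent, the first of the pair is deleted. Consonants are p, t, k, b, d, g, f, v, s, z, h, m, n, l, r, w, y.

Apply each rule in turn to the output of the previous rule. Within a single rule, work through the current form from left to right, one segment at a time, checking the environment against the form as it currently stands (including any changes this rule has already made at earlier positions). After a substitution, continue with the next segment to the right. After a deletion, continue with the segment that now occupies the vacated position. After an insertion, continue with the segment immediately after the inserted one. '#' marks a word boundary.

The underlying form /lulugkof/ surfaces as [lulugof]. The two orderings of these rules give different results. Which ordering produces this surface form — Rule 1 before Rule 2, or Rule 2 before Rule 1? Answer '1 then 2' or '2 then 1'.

1 then 2

Order 1 then 2:
  1 Progressive Voicing Assimilation: [lulugkof] → [luluggof]
  2 Degemination: [luluggof] → [lulugof]
  result: [lulugof]
Order 2 then 1:
  2 Degemination: no change — [lulugkof]
  1 Progressive Voicing Assimilation: [lulugkof] → [luluggof]
  result: [luluggof]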